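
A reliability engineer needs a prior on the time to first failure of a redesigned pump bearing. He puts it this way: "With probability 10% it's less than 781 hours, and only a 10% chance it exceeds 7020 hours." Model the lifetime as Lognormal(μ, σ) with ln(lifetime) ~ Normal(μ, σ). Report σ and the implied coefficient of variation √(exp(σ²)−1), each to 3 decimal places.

If T ~ Lognormal(μ,σ) then ln T ~ Normal(μ,σ), so the p-quantile of ln T is μ + z_p·σ.
ln(781) = 6.661 and ln(7020) = 8.857; z_{0.1} = -1.282, z_{0.9} = 1.282.
σ = (8.857 − 6.661)/(1.282 − (-1.282)) = 0.857.
μ = 6.661 − (-1.282)·0.857 = 7.759.
CV = √(exp(σ²)−1) = √(exp(0.7340)−1) = 1.041.

σ ≈ 0.857, CV ≈ 1.041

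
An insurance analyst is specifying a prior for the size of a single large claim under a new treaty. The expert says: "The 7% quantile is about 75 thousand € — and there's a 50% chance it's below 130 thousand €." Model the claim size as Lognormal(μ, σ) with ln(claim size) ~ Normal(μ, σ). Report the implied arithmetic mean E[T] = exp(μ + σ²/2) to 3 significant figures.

If T ~ Lognormal(μ,σ) then ln T ~ Normal(μ,σ), so the p-quantile of ln T is μ + z_p·σ.
ln(75) = 4.317 and ln(130) = 4.868; z_{0.07} = -1.476, z_{0.5} = 0.
σ = (4.868 − 4.317)/(0 − (-1.476)) = 0.373.
μ = 4.317 − (-1.476)·0.373 = 4.868.
E[T] = exp(μ + σ²/2) = exp(4.868 + 0.0695) = 139 thousand €.

E[T] ≈ 139 thousand €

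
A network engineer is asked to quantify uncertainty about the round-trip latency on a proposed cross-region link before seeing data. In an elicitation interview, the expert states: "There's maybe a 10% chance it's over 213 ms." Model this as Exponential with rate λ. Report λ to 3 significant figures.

λ ≈ 0.0108

P(T > 213.0) = e^(−λ·213.0) = 0.1, so λ = −ln(0.1)/213.0 = 0.0108.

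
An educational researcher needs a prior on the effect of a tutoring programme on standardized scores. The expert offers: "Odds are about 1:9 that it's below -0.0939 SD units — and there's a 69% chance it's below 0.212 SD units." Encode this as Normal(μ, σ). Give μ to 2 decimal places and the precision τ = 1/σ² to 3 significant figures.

The p-quantile of Normal(μ,σ) is μ + z_p·σ, with z_{0.1} = -1.282 and z_{0.69} = 0.4959.
Eliminate σ: μ = (z₂·x₁ − z₁·x₂)/(z₂ − z₁) = (0.4959·-0.0939 − (-1.282)·0.212)/1.777 = 0.13.
Then σ = (x₂ − x₁)/(z₂ − z₁) = (0.212 − -0.0939)/1.777 = 0.17.
Precision τ = 1/σ² = 1/0.1721² = 33.8.

μ = 0.13, τ = 33.8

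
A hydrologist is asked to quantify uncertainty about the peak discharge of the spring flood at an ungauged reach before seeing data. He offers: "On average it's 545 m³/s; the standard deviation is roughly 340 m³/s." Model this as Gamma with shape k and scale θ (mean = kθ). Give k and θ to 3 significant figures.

k ≈ 2.57, θ ≈ 212

For Gamma(k, scale θ): mean = kθ, variance = kθ², so CV = 1/√k.
CV = SD/mean = 340/545 = 0.6239, hence k = 1/CV² = 2.57.
Then θ = mean/k = 545/2.57 = 212.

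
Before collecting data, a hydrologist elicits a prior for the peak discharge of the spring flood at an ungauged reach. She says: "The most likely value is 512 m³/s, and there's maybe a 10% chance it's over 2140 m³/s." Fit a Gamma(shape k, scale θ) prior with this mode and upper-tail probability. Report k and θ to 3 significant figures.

k ≈ 1.89, θ ≈ 574

Gamma(k,θ) with k>1 has mode (k−1)θ, so θ = 512/(k−1).
Need P(X < 2140) = 0.9 with θ tied to k this way. Start at k = 2, θ = 512: P(X<2140) ≈ 0.921.
Too high — lower k to spread out. Iterating converges to k ≈ 1.89.
Then θ = 512/(1.89−1) ≈ 574.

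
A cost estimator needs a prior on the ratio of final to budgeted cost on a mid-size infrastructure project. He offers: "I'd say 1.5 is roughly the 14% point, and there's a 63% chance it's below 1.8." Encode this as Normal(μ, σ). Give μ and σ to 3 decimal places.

The p-quantile of Normal(μ,σ) is μ + z_p·σ, with z_{0.14} = -1.08 and z_{0.63} = 0.3319.
Eliminate σ: μ = (z₂·x₁ − z₁·x₂)/(z₂ − z₁) = (0.3319·1.5 − (-1.08)·1.8)/1.412 = 1.730.
Then σ = (x₂ − x₁)/(z₂ − z₁) = (1.8 − 1.5)/1.412 = 0.212.

μ = 1.730, σ = 0.212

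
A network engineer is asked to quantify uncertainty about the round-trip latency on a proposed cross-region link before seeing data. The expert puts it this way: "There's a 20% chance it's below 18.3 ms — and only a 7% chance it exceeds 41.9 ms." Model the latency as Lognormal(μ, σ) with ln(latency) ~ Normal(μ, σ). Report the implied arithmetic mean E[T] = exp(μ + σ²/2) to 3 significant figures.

E[T] ≈ 26.4 ms

If T ~ Lognormal(μ,σ) then ln T ~ Normal(μ,σ), so the p-quantile of ln T is μ + z_p·σ.
ln(18.3) = 2.907 and ln(41.9) = 3.735; z_{0.2} = -0.8416, z_{0.93} = 1.476.
σ = (3.735 − 2.907)/(1.476 − (-0.8416)) = 0.357.
μ = 2.907 − (-0.8416)·0.357 = 3.208.
E[T] = exp(μ + σ²/2) = exp(3.208 + 0.0639) = 26.4 ms.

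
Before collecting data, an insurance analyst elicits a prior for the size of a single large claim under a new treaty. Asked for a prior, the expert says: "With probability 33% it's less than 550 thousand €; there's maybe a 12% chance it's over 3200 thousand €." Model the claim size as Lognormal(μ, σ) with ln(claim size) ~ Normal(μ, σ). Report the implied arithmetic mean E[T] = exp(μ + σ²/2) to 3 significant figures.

If T ~ Lognormal(μ,σ) then ln T ~ Normal(μ,σ), so the p-quantile of ln T is μ + z_p·σ.
ln(550) = 6.31 and ln(3200) = 8.071; z_{0.33} = -0.4399, z_{0.88} = 1.175.
σ = (8.071 − 6.31)/(1.175 − (-0.4399)) = 1.090.
μ = 6.31 − (-0.4399)·1.090 = 6.790.
E[T] = exp(μ + σ²/2) = exp(6.790 + 0.5946) = 1610 thousand €.

E[T] ≈ 1610 thousand €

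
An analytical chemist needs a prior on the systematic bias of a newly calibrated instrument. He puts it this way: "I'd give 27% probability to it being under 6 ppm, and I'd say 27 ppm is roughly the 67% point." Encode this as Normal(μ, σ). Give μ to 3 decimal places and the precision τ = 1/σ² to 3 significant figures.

For Normal(μ,σ), the p-quantile is μ + z_p·σ. Here z_{0.27} = -0.6128, z_{0.67} = 0.4399.
So 6 = μ − 0.6128σ and 27 = μ + 0.4399σ.
Subtracting: σ = (27 − 6)/(0.4399 − (-0.6128)) = 19.948.
Then μ = 6 − (-0.6128)·19.948 = 18.225.
Precision τ = 1/σ² = 1/19.95² = 0.00251.

μ = 18.225, τ = 0.00251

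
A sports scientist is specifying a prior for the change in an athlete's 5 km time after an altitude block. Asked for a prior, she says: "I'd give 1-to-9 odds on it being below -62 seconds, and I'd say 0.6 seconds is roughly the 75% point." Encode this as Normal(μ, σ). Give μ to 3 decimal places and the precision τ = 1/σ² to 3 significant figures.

For Normal(μ,σ), the p-quantile is μ + z_p·σ. Here z_{0.1} = -1.282, z_{0.75} = 0.6745.
So -62 = μ − 1.282σ and 0.6 = μ + 0.6745σ.
Subtracting: σ = (0.6 − -62)/(0.6745 − (-1.282)) = 32.003.
Then μ = -62 − (-1.282)·32.003 = -20.986.
Precision τ = 1/σ² = 1/32² = 0.000976.

μ = -20.986, τ = 0.000976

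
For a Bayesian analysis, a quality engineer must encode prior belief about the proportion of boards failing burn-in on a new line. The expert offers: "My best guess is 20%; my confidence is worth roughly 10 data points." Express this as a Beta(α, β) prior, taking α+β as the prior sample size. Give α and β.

Under the effective-sample-size interpretation, Beta(α, β) has prior mean α/(α+β) and prior sample size α+β.
So α+β = 10 and α/(α+β) = 0.2, giving α = 0.2·10 = 2 and β = 10 − 2 = 8.

α = 2, β = 8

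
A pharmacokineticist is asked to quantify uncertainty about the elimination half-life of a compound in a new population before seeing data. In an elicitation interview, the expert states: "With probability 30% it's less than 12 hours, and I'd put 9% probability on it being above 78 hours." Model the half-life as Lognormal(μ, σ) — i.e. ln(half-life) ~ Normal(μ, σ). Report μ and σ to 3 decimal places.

If T ~ Lognormal(μ,σ) then ln T ~ Normal(μ,σ), so the p-quantile of ln T is μ + z_p·σ.
ln(12) = 2.485 and ln(78) = 4.357; z_{0.3} = -0.5244, z_{0.91} = 1.341.
σ = (4.357 − 2.485)/(1.341 − (-0.5244)) = 1.004.
μ = 2.485 − (-0.5244)·1.004 = 3.011.

μ ≈ 3.011, σ ≈ 1.004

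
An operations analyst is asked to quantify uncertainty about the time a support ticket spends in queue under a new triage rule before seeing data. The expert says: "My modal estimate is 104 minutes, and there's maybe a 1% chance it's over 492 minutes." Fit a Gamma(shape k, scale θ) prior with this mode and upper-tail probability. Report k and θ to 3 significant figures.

k ≈ 2.65, θ ≈ 63

Gamma(k,θ) with k>1 has mode (k−1)θ, so θ = 104/(k−1).
Need P(X < 492) = 0.99 with θ tied to k this way. Start at k = 2, θ = 104: P(X<492) ≈ 0.949.
Too low — raise k to concentrate. Iterating converges to k ≈ 2.65.
Then θ = 104/(2.65−1) ≈ 63.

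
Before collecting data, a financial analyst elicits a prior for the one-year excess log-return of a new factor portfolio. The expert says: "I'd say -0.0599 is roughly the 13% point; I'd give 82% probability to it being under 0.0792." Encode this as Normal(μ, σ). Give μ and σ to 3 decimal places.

For Normal(μ,σ), the p-quantile is μ + z_p·σ. Here z_{0.13} = -1.126, z_{0.82} = 0.9154.
So -0.0599 = μ − 1.126σ and 0.0792 = μ + 0.9154σ.
Subtracting: σ = (0.0792 − -0.0599)/(0.9154 − (-1.126)) = 0.068.
Then μ = -0.0599 − (-1.126)·0.068 = 0.017.

μ = 0.017, σ = 0.068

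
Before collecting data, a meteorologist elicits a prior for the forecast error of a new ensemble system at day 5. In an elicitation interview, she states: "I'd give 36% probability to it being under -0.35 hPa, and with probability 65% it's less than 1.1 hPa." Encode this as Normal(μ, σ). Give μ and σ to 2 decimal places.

μ = 0.35, σ = 1.95

The p-quantile of Normal(μ,σ) is μ + z_p·σ, with z_{0.36} = -0.3585 and z_{0.65} = 0.3853.
Eliminate σ: μ = (z₂·x₁ − z₁·x₂)/(z₂ − z₁) = (0.3853·-0.35 − (-0.3585)·1.1)/0.7438 = 0.35.
Then σ = (x₂ − x₁)/(z₂ − z₁) = (1.1 − -0.35)/0.7438 = 1.95.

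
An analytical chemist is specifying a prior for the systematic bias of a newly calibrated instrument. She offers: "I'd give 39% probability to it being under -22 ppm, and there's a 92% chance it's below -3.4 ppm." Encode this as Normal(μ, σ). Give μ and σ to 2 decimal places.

μ = -18.92, σ = 11.04

For Normal(μ,σ), the p-quantile is μ + z_p·σ. Here z_{0.39} = -0.2793, z_{0.92} = 1.405.
So -22 = μ − 0.2793σ and -3.4 = μ + 1.405σ.
Subtracting: σ = (-3.4 − -22)/(1.405 − (-0.2793)) = 11.04.
Then μ = -22 − (-0.2793)·11.04 = -18.92.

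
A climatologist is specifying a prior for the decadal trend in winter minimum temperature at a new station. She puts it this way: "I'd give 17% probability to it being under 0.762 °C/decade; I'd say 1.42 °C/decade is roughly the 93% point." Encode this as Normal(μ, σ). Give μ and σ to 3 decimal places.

The p-quantile of Normal(μ,σ) is μ + z_p·σ, with z_{0.17} = -0.9542 and z_{0.93} = 1.476.
Eliminate σ: μ = (z₂·x₁ − z₁·x₂)/(z₂ − z₁) = (1.476·0.762 − (-0.9542)·1.42)/2.43 = 1.020.
Then σ = (x₂ − x₁)/(z₂ − z₁) = (1.42 − 0.762)/2.43 = 0.271.

μ = 1.020, σ = 0.271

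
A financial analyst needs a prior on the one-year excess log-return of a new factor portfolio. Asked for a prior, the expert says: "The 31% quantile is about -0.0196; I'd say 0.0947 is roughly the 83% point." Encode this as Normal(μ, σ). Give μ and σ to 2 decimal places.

μ = 0.02, σ = 0.08

The p-quantile of Normal(μ,σ) is μ + z_p·σ, with z_{0.31} = -0.4959 and z_{0.83} = 0.9542.
Eliminate σ: μ = (z₂·x₁ − z₁·x₂)/(z₂ − z₁) = (0.9542·-0.0196 − (-0.4959)·0.0947)/1.45 = 0.02.
Then σ = (x₂ − x₁)/(z₂ − z₁) = (0.0947 − -0.0196)/1.45 = 0.08.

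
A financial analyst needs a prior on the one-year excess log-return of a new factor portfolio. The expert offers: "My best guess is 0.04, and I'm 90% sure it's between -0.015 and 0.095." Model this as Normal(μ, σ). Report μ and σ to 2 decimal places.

A symmetric 90% interval runs μ ± z·σ with z = 1.645.
Half-width = 0.055, so σ = 0.055/1.645 = 0.03.
μ is the stated best guess, 0.04.

μ = 0.04, σ = 0.03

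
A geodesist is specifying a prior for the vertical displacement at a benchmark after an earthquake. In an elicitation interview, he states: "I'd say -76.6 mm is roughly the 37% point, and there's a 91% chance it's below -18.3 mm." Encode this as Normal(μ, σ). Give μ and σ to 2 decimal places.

μ = -65.03, σ = 34.86

The p-quantile of Normal(μ,σ) is μ + z_p·σ, with z_{0.37} = -0.3319 and z_{0.91} = 1.341.
Eliminate σ: μ = (z₂·x₁ − z₁·x₂)/(z₂ − z₁) = (1.341·-76.6 − (-0.3319)·-18.3)/1.673 = -65.03.
Then σ = (x₂ − x₁)/(z₂ − z₁) = (-18.3 − -76.6)/1.673 = 34.86.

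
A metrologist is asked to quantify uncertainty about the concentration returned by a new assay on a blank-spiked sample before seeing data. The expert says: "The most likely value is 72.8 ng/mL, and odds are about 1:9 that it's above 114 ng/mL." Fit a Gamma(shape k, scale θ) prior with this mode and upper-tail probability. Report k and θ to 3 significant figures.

Gamma(k,θ) with k>1 has mode (k−1)θ, so θ = 72.8/(k−1).
Need P(X < 114) = 0.9 with θ tied to k this way. Start at k = 2, θ = 72.8: P(X<114) ≈ 0.464.
Too low — raise k to concentrate. Iterating converges to k ≈ 10.3.
Then θ = 72.8/(10.3−1) ≈ 7.82.

k ≈ 10.3, θ ≈ 7.82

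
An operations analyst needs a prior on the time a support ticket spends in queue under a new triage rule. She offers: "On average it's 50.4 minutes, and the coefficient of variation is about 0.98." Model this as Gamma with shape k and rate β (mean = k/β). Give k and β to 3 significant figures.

For Gamma(k, rate β): mean = k/β, variance = k/β², so CV = 1/√k.
CV = 0.98, hence k = 1/CV² = 1.04.
Then β = k/mean = 1.04/50.4 = 0.0207.

k ≈ 1.04, β ≈ 0.0207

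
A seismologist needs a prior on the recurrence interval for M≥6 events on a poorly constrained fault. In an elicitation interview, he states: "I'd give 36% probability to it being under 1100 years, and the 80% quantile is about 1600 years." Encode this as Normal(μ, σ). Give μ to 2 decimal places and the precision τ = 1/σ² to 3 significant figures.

μ = 1249.35, τ = 5.76e-06

The p-quantile of Normal(μ,σ) is μ + z_p·σ, with z_{0.36} = -0.3585 and z_{0.8} = 0.8416.
Eliminate σ: μ = (z₂·x₁ − z₁·x₂)/(z₂ − z₁) = (0.8416·1100 − (-0.3585)·1600)/1.2 = 1249.35.
Then σ = (x₂ − x₁)/(z₂ − z₁) = (1600 − 1100)/1.2 = 416.64.
Precision τ = 1/σ² = 1/416.6² = 5.76e-06.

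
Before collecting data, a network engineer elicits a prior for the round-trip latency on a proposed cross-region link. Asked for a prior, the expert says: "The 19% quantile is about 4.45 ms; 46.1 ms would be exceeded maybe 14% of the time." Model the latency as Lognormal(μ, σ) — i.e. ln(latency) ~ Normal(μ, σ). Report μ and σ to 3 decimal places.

If T ~ Lognormal(μ,σ) then ln T ~ Normal(μ,σ), so the p-quantile of ln T is μ + z_p·σ.
ln(4.45) = 1.493 and ln(46.1) = 3.831; z_{0.19} = -0.8779, z_{0.86} = 1.08.
σ = (3.831 − 1.493)/(1.08 − (-0.8779)) = 1.194.
μ = 1.493 − (-0.8779)·1.194 = 2.541.

μ ≈ 2.541, σ ≈ 1.194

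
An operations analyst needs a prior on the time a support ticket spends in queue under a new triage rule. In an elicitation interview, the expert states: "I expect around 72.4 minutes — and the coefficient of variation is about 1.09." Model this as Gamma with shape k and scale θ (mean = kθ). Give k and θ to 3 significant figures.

For Gamma(k, scale θ): mean = kθ, variance = kθ², so CV = 1/√k.
CV = 1.09, hence k = 1/CV² = 0.842.
Then θ = mean/k = 72.4/0.842 = 86.

k ≈ 0.842, θ ≈ 86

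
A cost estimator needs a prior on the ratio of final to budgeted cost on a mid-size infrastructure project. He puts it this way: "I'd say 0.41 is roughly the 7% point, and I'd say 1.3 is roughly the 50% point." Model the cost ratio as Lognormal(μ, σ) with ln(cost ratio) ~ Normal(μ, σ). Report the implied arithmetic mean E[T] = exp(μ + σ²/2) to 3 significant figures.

E[T] ≈ 1.76

If T ~ Lognormal(μ,σ) then ln T ~ Normal(μ,σ), so the p-quantile of ln T is μ + z_p·σ.
ln(0.41) = -0.8916 and ln(1.3) = 0.2624; z_{0.07} = -1.476, z_{0.5} = 0.
σ = (0.2624 − -0.8916)/(0 − (-1.476)) = 0.782.
μ = -0.8916 − (-1.476)·0.782 = 0.262.
E[T] = exp(μ + σ²/2) = exp(0.262 + 0.3057) = 1.76.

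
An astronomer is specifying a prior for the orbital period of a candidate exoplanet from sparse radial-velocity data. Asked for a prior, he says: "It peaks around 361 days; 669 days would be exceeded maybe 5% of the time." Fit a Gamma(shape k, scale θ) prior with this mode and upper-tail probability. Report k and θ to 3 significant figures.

k ≈ 8.31, θ ≈ 49.4

Gamma(k,θ) with k>1 has mode (k−1)θ, so θ = 361/(k−1).
Need P(X < 669) = 0.95 with θ tied to k this way. Start at k = 2, θ = 361: P(X<669) ≈ 0.553.
Too low — raise k to concentrate. Iterating converges to k ≈ 8.31.
Then θ = 361/(8.31−1) ≈ 49.4.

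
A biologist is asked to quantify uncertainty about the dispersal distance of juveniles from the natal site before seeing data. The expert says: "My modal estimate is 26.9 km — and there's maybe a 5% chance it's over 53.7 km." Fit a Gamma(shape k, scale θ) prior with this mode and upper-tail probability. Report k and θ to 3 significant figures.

Gamma(k,θ) with k>1 has mode (k−1)θ, so θ = 26.9/(k−1).
Need P(X < 53.7) = 0.95 with θ tied to k this way. Start at k = 2, θ = 26.9: P(X<53.7) ≈ 0.593.
Too low — raise k to concentrate. Iterating converges to k ≈ 6.8.
Then θ = 26.9/(6.8−1) ≈ 4.64.

k ≈ 6.8, θ ≈ 4.64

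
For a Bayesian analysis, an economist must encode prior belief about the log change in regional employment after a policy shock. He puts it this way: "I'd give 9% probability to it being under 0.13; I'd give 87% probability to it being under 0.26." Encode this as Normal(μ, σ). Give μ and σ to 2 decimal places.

μ = 0.20, σ = 0.05

For Normal(μ,σ), the p-quantile is μ + z_p·σ. Here z_{0.09} = -1.341, z_{0.87} = 1.126.
So 0.13 = μ − 1.341σ and 0.26 = μ + 1.126σ.
Subtracting: σ = (0.26 − 0.13)/(1.126 − (-1.341)) = 0.05.
Then μ = 0.13 − (-1.341)·0.05 = 0.20.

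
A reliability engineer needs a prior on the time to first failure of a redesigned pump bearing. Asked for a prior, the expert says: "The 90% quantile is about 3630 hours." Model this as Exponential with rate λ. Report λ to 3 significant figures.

P(T < 3630.0) = 1 − e^(−λ·3630.0) = 0.9, so λ = −ln(1−0.9)/3630.0 = −ln(0.1)/3630.0 = 0.000634.

λ ≈ 0.000634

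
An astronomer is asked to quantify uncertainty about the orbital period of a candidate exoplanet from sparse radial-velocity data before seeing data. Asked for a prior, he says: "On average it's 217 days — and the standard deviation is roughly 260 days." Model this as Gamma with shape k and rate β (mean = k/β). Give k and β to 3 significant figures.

k ≈ 0.697, β ≈ 0.00321

For Gamma(k, rate β): mean = k/β, variance = k/β², so CV = 1/√k.
CV = SD/mean = 260/217 = 1.198, hence k = 1/CV² = 0.697.
Then β = k/mean = 0.697/217 = 0.00321.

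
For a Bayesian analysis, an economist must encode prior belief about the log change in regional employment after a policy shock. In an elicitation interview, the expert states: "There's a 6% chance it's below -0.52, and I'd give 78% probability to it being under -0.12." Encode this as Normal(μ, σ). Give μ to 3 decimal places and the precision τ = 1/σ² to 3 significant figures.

The p-quantile of Normal(μ,σ) is μ + z_p·σ, with z_{0.06} = -1.555 and z_{0.78} = 0.7722.
Eliminate σ: μ = (z₂·x₁ − z₁·x₂)/(z₂ − z₁) = (0.7722·-0.52 − (-1.555)·-0.12)/2.327 = -0.253.
Then σ = (x₂ − x₁)/(z₂ − z₁) = (-0.12 − -0.52)/2.327 = 0.172.
Precision τ = 1/σ² = 1/0.1719² = 33.8.

μ = -0.253, τ = 33.8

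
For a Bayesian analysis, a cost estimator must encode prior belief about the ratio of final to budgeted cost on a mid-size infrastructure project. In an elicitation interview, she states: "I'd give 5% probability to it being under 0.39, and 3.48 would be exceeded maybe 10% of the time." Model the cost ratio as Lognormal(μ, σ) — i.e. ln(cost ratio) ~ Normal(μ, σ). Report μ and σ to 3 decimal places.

If T ~ Lognormal(μ,σ) then ln T ~ Normal(μ,σ), so the p-quantile of ln T is μ + z_p·σ.
ln(0.39) = -0.9416 and ln(3.48) = 1.247; z_{0.05} = -1.645, z_{0.9} = 1.282.
σ = (1.247 − -0.9416)/(1.282 − (-1.645)) = 0.748.
μ = -0.9416 − (-1.645)·0.748 = 0.289.

μ ≈ 0.289, σ ≈ 0.748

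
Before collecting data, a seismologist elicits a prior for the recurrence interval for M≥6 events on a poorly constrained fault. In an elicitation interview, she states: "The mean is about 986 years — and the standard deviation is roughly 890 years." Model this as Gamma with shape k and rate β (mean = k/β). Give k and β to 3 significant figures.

For Gamma(k, rate β): mean = k/β, variance = k/β², so CV = 1/√k.
CV = SD/mean = 890/986 = 0.9026, hence k = 1/CV² = 1.23.
Then β = k/mean = 1.23/986 = 0.00124.

k ≈ 1.23, β ≈ 0.00124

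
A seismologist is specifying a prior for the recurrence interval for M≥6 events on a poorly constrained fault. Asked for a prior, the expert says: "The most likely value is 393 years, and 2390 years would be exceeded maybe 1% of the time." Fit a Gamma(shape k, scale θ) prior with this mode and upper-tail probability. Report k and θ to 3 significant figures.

Gamma(k,θ) with k>1 has mode (k−1)θ, so θ = 393/(k−1).
Need P(X < 2390) = 0.99 with θ tied to k this way. Start at k = 2, θ = 393: P(X<2390) ≈ 0.984.
Too low — raise k to concentrate. Iterating converges to k ≈ 2.13.
Then θ = 393/(2.13−1) ≈ 347.

k ≈ 2.13, θ ≈ 347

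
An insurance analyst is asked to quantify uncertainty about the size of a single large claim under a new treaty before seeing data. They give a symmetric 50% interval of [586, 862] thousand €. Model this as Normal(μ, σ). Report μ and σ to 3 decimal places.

A symmetric 50% interval runs μ ± z·σ with z = 0.6745.
Half-width = 138, so σ = 138/0.6745 = 204.599.
μ is the interval midpoint, 724.000.

μ = 724.000, σ = 204.599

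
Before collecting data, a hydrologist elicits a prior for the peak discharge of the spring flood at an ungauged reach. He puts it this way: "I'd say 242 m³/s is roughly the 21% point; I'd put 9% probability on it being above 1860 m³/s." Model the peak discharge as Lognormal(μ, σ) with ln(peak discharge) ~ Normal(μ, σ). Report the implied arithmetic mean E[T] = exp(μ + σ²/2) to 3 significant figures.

If T ~ Lognormal(μ,σ) then ln T ~ Normal(μ,σ), so the p-quantile of ln T is μ + z_p·σ.
ln(242) = 5.489 and ln(1860) = 7.528; z_{0.21} = -0.8064, z_{0.91} = 1.341.
σ = (7.528 − 5.489)/(1.341 − (-0.8064)) = 0.950.
μ = 5.489 − (-0.8064)·0.950 = 6.255.
E[T] = exp(μ + σ²/2) = exp(6.255 + 0.4511) = 817 m³/s.

E[T] ≈ 817 m³/s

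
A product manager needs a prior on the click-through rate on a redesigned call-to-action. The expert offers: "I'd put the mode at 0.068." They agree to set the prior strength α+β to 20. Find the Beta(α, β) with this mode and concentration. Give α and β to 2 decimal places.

α = 2.22, β = 17.78

For α,β > 1 the Beta mode is (α−1)/(α+β−2). With α+β = 20, the mode is (α−1)/18.
Set (α−1)/18 = 0.068 → α = 1 + 0.068·18 = 2.22.
β = 20 − α = 17.78.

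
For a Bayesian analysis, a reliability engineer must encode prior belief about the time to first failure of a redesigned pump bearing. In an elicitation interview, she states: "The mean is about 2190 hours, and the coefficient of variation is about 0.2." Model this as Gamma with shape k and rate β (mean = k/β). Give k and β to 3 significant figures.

k ≈ 25, β ≈ 0.0114

For Gamma(k, rate β): mean = k/β, variance = k/β², so CV = 1/√k.
CV = 0.2, hence k = 1/CV² = 25.
Then β = k/mean = 25/2190 = 0.0114.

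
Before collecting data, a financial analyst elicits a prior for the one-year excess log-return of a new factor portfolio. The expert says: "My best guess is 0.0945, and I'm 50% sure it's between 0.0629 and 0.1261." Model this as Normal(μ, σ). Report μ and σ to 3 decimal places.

A symmetric 50% interval runs μ ± z·σ with z = 0.6745.
Half-width = 0.0316, so σ = 0.0316/0.6745 = 0.047.
μ is the stated best guess, 0.095.

μ = 0.095, σ = 0.047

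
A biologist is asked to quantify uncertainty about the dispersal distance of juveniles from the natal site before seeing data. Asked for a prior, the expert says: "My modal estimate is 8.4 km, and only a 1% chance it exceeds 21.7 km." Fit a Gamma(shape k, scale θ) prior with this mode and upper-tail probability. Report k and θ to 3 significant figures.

Gamma(k,θ) with k>1 has mode (k−1)θ, so θ = 8.4/(k−1).
Need P(X < 21.7) = 0.99 with θ tied to k this way. Start at k = 2, θ = 8.4: P(X<21.7) ≈ 0.729.
Too low — raise k to concentrate. Iterating converges to k ≈ 6.17.
Then θ = 8.4/(6.17−1) ≈ 1.62.

k ≈ 6.17, θ ≈ 1.62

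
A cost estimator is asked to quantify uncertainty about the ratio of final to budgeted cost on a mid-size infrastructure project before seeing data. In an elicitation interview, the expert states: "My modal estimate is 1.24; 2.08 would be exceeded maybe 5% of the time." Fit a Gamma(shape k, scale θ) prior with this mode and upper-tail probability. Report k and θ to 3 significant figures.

Gamma(k,θ) with k>1 has mode (k−1)θ, so θ = 1.24/(k−1).
Need P(X < 2.08) = 0.95 with θ tied to k this way. Start at k = 2, θ = 1.24: P(X<2.08) ≈ 0.500.
Too low — raise k to concentrate. Iterating converges to k ≈ 11.4.
Then θ = 1.24/(11.4−1) ≈ 0.119.

k ≈ 11.4, θ ≈ 0.119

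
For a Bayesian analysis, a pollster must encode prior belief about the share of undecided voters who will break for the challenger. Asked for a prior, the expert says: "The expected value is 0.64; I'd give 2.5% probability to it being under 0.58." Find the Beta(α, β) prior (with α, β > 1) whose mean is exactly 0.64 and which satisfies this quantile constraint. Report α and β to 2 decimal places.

With mean 0.64 fixed, write α = 0.64s, β = 0.36s where s = α+β.
Need P(θ < 0.58) = 0.025 under Beta(0.64s, 0.36s). Normal approximation: (q−m)/√(m(1−m)/s) ≈ z_{0.025} = -1.96, so s ≈ 0.64·0.36·(-1.96)²/(0.58−0.64)² = 245.9.
At s = 245.9: P(θ<0.58) ≈ 0.027. Adjusting to match 0.025 gives s ≈ 253.18.
So α = 0.64·253.18 ≈ 162.04, β = 0.36·253.18 ≈ 91.15.

α ≈ 162.04, β ≈ 91.15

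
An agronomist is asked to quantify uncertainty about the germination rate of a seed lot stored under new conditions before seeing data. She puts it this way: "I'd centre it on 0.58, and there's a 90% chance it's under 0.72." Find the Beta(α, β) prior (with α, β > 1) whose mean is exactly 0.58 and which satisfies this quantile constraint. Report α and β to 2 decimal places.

With mean 0.58 fixed, write α = 0.58s, β = 0.42s where s = α+β.
Need P(θ < 0.72) = 0.9 under Beta(0.58s, 0.42s). Normal approximation: (q−m)/√(m(1−m)/s) ≈ z_{0.9} = 1.28, so s ≈ 0.58·0.42·(1.28)²/(0.72−0.58)² = 20.4.
At s = 20.4: P(θ<0.72) ≈ 0.905. Adjusting to match 0.9 gives s ≈ 19.50.
So α = 0.58·19.50 ≈ 11.31, β = 0.42·19.50 ≈ 8.19.

α ≈ 11.31, β ≈ 8.19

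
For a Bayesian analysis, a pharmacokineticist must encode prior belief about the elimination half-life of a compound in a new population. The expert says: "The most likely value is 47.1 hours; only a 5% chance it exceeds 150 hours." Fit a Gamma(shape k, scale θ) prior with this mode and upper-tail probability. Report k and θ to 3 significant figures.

k ≈ 2.96, θ ≈ 24.1

Gamma(k,θ) with k>1 has mode (k−1)θ, so θ = 47.1/(k−1).
Need P(X < 150) = 0.95 with θ tied to k this way. Start at k = 2, θ = 47.1: P(X<150) ≈ 0.827.
Too low — raise k to concentrate. Iterating converges to k ≈ 2.96.
Then θ = 47.1/(2.96−1) ≈ 24.1.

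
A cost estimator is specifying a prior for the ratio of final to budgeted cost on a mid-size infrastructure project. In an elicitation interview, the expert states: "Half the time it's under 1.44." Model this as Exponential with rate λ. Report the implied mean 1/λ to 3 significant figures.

mean ≈ 2.08

Exponential median = ln 2 / λ, so λ = ln 2 / 1.44 = 0.481.
Mean = 1/λ = 2.08.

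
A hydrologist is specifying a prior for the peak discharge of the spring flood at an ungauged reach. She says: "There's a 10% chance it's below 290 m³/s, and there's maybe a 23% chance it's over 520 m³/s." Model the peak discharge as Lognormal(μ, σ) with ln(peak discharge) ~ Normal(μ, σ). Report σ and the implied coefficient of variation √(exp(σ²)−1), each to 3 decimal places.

σ ≈ 0.289, CV ≈ 0.295

If T ~ Lognormal(μ,σ) then ln T ~ Normal(μ,σ), so the p-quantile of ln T is μ + z_p·σ.
ln(290) = 5.67 and ln(520) = 6.254; z_{0.1} = -1.282, z_{0.77} = 0.7388.
σ = (6.254 − 5.67)/(0.7388 − (-1.282)) = 0.289.
μ = 5.67 − (-1.282)·0.289 = 6.040.
CV = √(exp(σ²)−1) = √(exp(0.0835)−1) = 0.295.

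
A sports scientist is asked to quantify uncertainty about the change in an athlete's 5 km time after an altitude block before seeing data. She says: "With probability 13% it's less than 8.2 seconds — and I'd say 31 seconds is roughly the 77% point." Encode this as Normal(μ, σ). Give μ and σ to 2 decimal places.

For Normal(μ,σ), the p-quantile is μ + z_p·σ. Here z_{0.13} = -1.126, z_{0.77} = 0.7388.
So 8.2 = μ − 1.126σ and 31 = μ + 0.7388σ.
Subtracting: σ = (31 − 8.2)/(0.7388 − (-1.126)) = 12.22.
Then μ = 8.2 − (-1.126)·12.22 = 21.97.

μ = 21.97, σ = 12.22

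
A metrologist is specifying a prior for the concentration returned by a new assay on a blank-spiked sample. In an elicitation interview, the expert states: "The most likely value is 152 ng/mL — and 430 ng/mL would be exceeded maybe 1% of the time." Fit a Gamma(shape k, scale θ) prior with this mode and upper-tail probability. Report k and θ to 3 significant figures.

Gamma(k,θ) with k>1 has mode (k−1)θ, so θ = 152/(k−1).
Need P(X < 430) = 0.99 with θ tied to k this way. Start at k = 2, θ = 152: P(X<430) ≈ 0.774.
Too low — raise k to concentrate. Iterating converges to k ≈ 5.22.
Then θ = 152/(5.22−1) ≈ 36.

k ≈ 5.22, θ ≈ 36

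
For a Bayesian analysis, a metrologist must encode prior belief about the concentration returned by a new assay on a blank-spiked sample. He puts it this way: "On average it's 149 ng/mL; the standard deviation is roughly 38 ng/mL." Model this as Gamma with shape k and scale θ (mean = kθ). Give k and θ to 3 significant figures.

For Gamma(k, scale θ): mean = kθ, variance = kθ², so CV = 1/√k.
CV = SD/mean = 38/149 = 0.255, hence k = 1/CV² = 15.4.
Then θ = mean/k = 149/15.4 = 9.69.

k ≈ 15.4, θ ≈ 9.69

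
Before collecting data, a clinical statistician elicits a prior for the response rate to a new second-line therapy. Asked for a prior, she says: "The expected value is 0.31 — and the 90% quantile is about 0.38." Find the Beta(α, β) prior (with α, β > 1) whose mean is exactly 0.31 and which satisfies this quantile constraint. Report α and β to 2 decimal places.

α ≈ 22.80, β ≈ 50.74

With mean 0.31 fixed, write α = 0.31s, β = 0.69s where s = α+β.
Need P(θ < 0.38) = 0.9 under Beta(0.31s, 0.69s). Normal approximation: (q−m)/√(m(1−m)/s) ≈ z_{0.9} = 1.28, so s ≈ 0.31·0.69·(1.28)²/(0.38−0.31)² = 71.7.
At s = 71.7: P(θ<0.38) ≈ 0.897. Adjusting to match 0.9 gives s ≈ 73.53.
So α = 0.31·73.53 ≈ 22.80, β = 0.69·73.53 ≈ 50.74.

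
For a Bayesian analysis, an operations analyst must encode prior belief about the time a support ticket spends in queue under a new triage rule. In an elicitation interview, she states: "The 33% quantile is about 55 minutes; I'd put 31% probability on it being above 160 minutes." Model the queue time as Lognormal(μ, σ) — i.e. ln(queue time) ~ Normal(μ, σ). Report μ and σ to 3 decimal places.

μ ≈ 4.509, σ ≈ 1.141

If T ~ Lognormal(μ,σ) then ln T ~ Normal(μ,σ), so the p-quantile of ln T is μ + z_p·σ.
ln(55) = 4.007 and ln(160) = 5.075; z_{0.33} = -0.4399, z_{0.69} = 0.4959.
σ = (5.075 − 4.007)/(0.4959 − (-0.4399)) = 1.141.
μ = 4.007 − (-0.4399)·1.141 = 4.509.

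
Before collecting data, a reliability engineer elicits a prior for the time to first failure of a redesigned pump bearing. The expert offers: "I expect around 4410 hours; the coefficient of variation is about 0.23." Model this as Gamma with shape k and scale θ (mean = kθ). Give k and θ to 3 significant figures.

k ≈ 18.9, θ ≈ 233

For Gamma(k, scale θ): mean = kθ, variance = kθ², so CV = 1/√k.
CV = 0.23, hence k = 1/CV² = 18.9.
Then θ = mean/k = 4410/18.9 = 233.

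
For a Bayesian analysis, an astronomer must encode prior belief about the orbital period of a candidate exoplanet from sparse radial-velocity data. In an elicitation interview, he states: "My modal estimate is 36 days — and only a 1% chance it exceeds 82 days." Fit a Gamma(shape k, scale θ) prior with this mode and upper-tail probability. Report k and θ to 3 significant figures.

k ≈ 8.06, θ ≈ 5.1

Gamma(k,θ) with k>1 has mode (k−1)θ, so θ = 36/(k−1).
Need P(X < 82) = 0.99 with θ tied to k this way. Start at k = 2, θ = 36: P(X<82) ≈ 0.664.
Too low — raise k to concentrate. Iterating converges to k ≈ 8.06.
Then θ = 36/(8.06−1) ≈ 5.1.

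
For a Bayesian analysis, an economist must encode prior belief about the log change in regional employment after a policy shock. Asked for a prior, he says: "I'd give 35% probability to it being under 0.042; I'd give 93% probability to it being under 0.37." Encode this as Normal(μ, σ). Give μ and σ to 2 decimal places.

μ = 0.11, σ = 0.18

The p-quantile of Normal(μ,σ) is μ + z_p·σ, with z_{0.35} = -0.3853 and z_{0.93} = 1.476.
Eliminate σ: μ = (z₂·x₁ − z₁·x₂)/(z₂ − z₁) = (1.476·0.042 − (-0.3853)·0.37)/1.861 = 0.11.
Then σ = (x₂ − x₁)/(z₂ − z₁) = (0.37 − 0.042)/1.861 = 0.18.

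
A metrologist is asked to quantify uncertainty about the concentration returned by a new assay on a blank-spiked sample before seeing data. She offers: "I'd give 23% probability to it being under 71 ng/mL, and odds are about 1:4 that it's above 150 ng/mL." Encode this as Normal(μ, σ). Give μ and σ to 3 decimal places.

μ = 107.931, σ = 49.985

The p-quantile of Normal(μ,σ) is μ + z_p·σ, with z_{0.23} = -0.7388 and z_{0.8} = 0.8416.
Eliminate σ: μ = (z₂·x₁ − z₁·x₂)/(z₂ − z₁) = (0.8416·71 − (-0.7388)·150)/1.58 = 107.931.
Then σ = (x₂ − x₁)/(z₂ − z₁) = (150 − 71)/1.58 = 49.985.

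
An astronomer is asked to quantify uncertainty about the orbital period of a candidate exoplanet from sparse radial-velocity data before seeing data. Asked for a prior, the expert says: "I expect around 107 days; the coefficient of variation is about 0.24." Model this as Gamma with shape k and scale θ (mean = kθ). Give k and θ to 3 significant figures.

k ≈ 17.4, θ ≈ 6.16

For Gamma(k, scale θ): mean = kθ, variance = kθ², so CV = 1/√k.
CV = 0.24, hence k = 1/CV² = 17.4.
Then θ = mean/k = 107/17.4 = 6.16.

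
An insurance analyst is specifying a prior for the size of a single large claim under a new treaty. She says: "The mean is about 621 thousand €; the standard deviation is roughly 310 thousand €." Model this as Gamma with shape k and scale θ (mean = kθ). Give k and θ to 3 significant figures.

For Gamma(k, scale θ): mean = kθ, variance = kθ², so CV = 1/√k.
CV = SD/mean = 310/621 = 0.4992, hence k = 1/CV² = 4.01.
Then θ = mean/k = 621/4.01 = 155.

k ≈ 4.01, θ ≈ 155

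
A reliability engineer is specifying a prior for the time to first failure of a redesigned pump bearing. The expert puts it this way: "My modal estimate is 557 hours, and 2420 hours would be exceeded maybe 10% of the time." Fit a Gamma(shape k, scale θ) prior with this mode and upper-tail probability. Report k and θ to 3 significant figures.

k ≈ 1.84, θ ≈ 663

Gamma(k,θ) with k>1 has mode (k−1)θ, so θ = 557/(k−1).
Need P(X < 2420) = 0.9 with θ tied to k this way. Start at k = 2, θ = 557: P(X<2420) ≈ 0.931.
Too high — lower k to spread out. Iterating converges to k ≈ 1.84.
Then θ = 557/(1.84−1) ≈ 663.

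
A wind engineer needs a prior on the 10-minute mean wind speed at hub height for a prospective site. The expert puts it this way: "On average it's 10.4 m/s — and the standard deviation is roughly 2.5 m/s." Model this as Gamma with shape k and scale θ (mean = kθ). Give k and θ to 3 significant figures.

For Gamma(k, scale θ): mean = kθ, variance = kθ², so CV = 1/√k.
CV = SD/mean = 2.5/10.4 = 0.2404, hence k = 1/CV² = 17.3.
Then θ = mean/k = 10.4/17.3 = 0.601.

k ≈ 17.3, θ ≈ 0.601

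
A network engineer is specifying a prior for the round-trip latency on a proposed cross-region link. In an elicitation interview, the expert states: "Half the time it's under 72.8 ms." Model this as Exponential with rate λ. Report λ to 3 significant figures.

λ ≈ 0.00952

Exponential median = ln 2 / λ, so λ = ln 2 / 72.8 = 0.00952.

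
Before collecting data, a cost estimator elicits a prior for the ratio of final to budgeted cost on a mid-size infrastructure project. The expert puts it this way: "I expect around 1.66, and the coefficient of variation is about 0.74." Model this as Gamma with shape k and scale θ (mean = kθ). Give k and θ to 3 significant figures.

For Gamma(k, scale θ): mean = kθ, variance = kθ², so CV = 1/√k.
CV = 0.74, hence k = 1/CV² = 1.83.
Then θ = mean/k = 1.66/1.83 = 0.909.

k ≈ 1.83, θ ≈ 0.909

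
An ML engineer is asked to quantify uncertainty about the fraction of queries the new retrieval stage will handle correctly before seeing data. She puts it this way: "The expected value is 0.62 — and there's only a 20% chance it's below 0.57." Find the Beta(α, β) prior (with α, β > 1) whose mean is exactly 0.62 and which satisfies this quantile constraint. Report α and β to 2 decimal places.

With mean 0.62 fixed, write α = 0.62s, β = 0.38s where s = α+β.
Need P(θ < 0.57) = 0.2 under Beta(0.62s, 0.38s). Normal approximation: (q−m)/√(m(1−m)/s) ≈ z_{0.2} = -0.842, so s ≈ 0.62·0.38·(-0.842)²/(0.57−0.62)² = 66.8.
At s = 66.8: P(θ<0.57) ≈ 0.199. Adjusting to match 0.2 gives s ≈ 65.89.
So α = 0.62·65.89 ≈ 40.85, β = 0.38·65.89 ≈ 25.04.

α ≈ 40.85, β ≈ 25.04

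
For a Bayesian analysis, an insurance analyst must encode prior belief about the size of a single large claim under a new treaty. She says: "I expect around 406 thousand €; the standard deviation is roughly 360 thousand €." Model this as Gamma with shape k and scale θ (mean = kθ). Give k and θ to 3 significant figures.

k ≈ 1.27, θ ≈ 319

For Gamma(k, scale θ): mean = kθ, variance = kθ², so CV = 1/√k.
CV = SD/mean = 360/406 = 0.8867, hence k = 1/CV² = 1.27.
Then θ = mean/k = 406/1.27 = 319.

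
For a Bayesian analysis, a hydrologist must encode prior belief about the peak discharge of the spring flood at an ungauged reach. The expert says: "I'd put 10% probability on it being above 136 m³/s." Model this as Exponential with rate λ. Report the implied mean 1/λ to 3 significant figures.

P(T > 136.0) = e^(−λ·136.0) = 0.1, so λ = −ln(0.1)/136.0 = 0.0169.
Mean = 1/λ = 59.1 m³/s.

mean ≈ 59.1 m³/s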